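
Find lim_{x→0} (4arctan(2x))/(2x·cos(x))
Both numerator and denominator → 0 as x → 0; this is a 0/0 indeterminate form.
Expand each to leading order near x = 0: numerator ~ 8·x, denominator ~ 2·x.
The limit of the ratio is 4.

Final answer: 4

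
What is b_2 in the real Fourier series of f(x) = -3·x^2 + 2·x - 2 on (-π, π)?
b_2 = (1/π) ∫_{-π}^{π} f(x)·sin(2x) dx.
Evaluate the integral (use parity and integration by parts as needed): b_2 = -2.

Final answer: -2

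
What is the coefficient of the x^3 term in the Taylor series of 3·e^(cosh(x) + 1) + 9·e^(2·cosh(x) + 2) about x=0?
Expand to order 3: 3·e^(cosh(x) + 1) + 9·e^(2·cosh(x) + 2) = x^2·(3·e^(2)/2 + 9·e^(4)) + 3·e^(2) + 9·e^(4) + O(x^4).
The coefficient of x^3 is 0.

Final answer: 0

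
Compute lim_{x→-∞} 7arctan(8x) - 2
Evaluate the dominant behaviour as x → -∞; each term tends to a finite value or vanishes.
Limit = -7·π/2 - 2.

Final answer: -7·π/2 - 2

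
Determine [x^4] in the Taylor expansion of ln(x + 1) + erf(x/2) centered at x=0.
Expand to order 4: ln(x + 1) + erf(x/2) = -x^4/4 + x^3·(1/3 - 1/(12·√(π))) - x^2/2 + x·(1/√(π) + 1) + O(x^5).
The coefficient of x^4 is -1/4.

Final answer: -1/4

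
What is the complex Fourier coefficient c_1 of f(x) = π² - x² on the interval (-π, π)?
Compute the real Fourier coefficients first: a_1 = 4, b_1 = 0.
Then c_1 = (a_1 − i·b_1)/2 = 2.

Final answer: 2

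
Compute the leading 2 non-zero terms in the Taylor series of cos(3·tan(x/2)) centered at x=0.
1 - 9·x^2/8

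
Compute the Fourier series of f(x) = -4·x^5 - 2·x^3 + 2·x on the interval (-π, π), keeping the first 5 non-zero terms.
(-932 - 8·π^4 + 156·π^2)·sin(x) + (-18·π^2 + 25 + 4·π^4)·sin(2·x) + (-8·π^4/3 - 140/81 + 124·π^2/27)·sin(3·x) + (-3·π^2/2 - 7/16 + 2·π^4)·sin(4·x) + (-8·π^4/5 + 428/625 + 12·π^2/25)·sin(5·x)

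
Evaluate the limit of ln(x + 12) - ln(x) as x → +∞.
This is an ∞ − ∞ indeterminate form.
Combine the logarithms: ln(x+12) − ln(x) = ln((x+12)/(x)) = ln(1 + 12/(x)) → ln(1) = 0.
Limit = 0.

Final answer: 0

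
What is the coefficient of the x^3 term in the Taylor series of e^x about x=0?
Expand to order 3: e^x = x^3/6 + x^2/2 + x + 1 + O(x^4).
The coefficient of x^3 is 1/6.

Final answer: 1/6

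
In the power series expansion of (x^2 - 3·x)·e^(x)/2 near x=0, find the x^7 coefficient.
Expand to order 7: (x^2 - 3·x)·e^(x)/2 = x^7/480 + x^6/120 + x^5/48 - x^3/4 - x^2 - 3·x/2 + O(x^8).
The coefficient of x^7 is 1/480.

Final answer: 1/480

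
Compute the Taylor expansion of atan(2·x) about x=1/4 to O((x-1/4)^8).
atan(1/2) + 8·(x - 1/4)/5 - 32·(x - 1/4)^2/25 - 128·(x - 1/4)^3/375 + 1536·(x - 1/4)^4/625 - 38912·(x - 1/4)^5/15625 - 90112·(x - 1/4)^6/46875 + 4554752·(x - 1/4)^7/546875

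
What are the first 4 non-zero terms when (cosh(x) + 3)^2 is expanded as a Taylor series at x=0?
19·x^6/360 + 7·x^4/12 + 4·x^2 + 16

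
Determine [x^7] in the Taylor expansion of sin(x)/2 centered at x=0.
Expand to order 7: sin(x)/2 = -x^7/10080 + x^5/240 - x^3/12 + x/2 + O(x^8).
The coefficient of x^7 is -1/10080.

Final answer: -1/10080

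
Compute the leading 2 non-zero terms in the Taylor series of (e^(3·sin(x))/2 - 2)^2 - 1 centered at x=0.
5/4 - 9·x/2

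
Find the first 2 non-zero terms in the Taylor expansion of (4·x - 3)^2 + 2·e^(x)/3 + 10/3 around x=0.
13 - 70·x/3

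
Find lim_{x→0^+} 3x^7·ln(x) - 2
The product is a 0·∞ indeterminate form at x → 0⁺.
Rewrite the product as 3·ln(x) / x^(-7) and apply L'Hôpital, or use the standard hierarchy x^(-7) ≫ |ln x| as x → 0⁺.
The indeterminate product → 0, so the limit = -2.

Final answer: -2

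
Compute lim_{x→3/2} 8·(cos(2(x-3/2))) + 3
Direct substitution at x = 3/2 gives 11.

Final answer: 11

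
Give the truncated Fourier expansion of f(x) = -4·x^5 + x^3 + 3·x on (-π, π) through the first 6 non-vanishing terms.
(-966 - 8·π^4 + 162·π^2)·sin(x) + (-21·π^2 + 57/2 + 4·π^4)·sin(2·x) + (-8·π^4/3 - 194/81 + 178·π^2/27)·sin(3·x) + (-3·π^2 - 3/8 + 2·π^4)·sin(4·x) + (-8·π^4/5 + 498/625 + 42·π^2/25)·sin(5·x) + (-29·π^2/27 - 133/162 + 4·π^4/3)·sin(6·x)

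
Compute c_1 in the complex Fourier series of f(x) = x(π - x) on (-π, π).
Compute the real Fourier coefficients first: a_1 = 4, b_1 = 2·π.
Then c_1 = (a_1 − i·b_1)/2 = 2 - i·π.

Final answer: 2 - i·π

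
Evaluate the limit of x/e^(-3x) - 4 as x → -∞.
The quotient is an ∞/∞ indeterminate form as x → -∞.
Compare growth rates of the dominant terms (exponentials ≫ polynomials ≫ logarithms), or apply L'Hôpital's rule; the quotient → 0.
Adding the constant: 0 - 4 = -4. Limit = -4.

Final answer: -4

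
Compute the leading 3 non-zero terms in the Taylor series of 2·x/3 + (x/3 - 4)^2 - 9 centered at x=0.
x^2/9 - 2·x + 7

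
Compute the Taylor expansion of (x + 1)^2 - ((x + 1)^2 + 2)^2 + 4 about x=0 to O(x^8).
-x^4 - 4·x^3 - 9·x^2 - 10·x - 4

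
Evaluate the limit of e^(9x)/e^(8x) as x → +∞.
This is an ∞/∞ indeterminate form as x → +∞.
Rewrite e^(9x)/e^(8x) = e^((9−8)x) = e^(x); the exponent coefficient is 1 > 0 so e^(x) → ∞.
Limit = ∞.

Final answer: ∞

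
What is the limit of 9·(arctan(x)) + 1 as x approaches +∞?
Evaluate the dominant behaviour as x → +∞; each term tends to a finite value or vanishes.
Limit = 1 + 9·π/2.

Final answer: 1 + 9·π/2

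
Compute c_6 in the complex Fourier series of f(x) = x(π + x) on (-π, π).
Compute the real Fourier coefficients first: a_6 = 1/9, b_6 = -π/3.
Then c_6 = (a_6 − i·b_6)/2 = 1/18 + i·π/6.

Final answer: 1/18 + i·π/6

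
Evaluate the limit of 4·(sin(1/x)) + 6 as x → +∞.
Evaluate the dominant behaviour as x → +∞; each term tends to a finite value or vanishes.
Limit = 6.

Final answer: 6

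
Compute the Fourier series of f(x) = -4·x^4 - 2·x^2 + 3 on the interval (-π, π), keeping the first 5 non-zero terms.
(-184 + 32·π^2)·cos(x) + (10 - 8·π^2)·cos(2·x) + (-40/27 + 32·π^2/9)·cos(3·x) + (1/4 - 2·π^2)·cos(4·x) - 4·π^4/5 - 2·π^2/3 + 3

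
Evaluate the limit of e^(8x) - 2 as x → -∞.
Evaluate the dominant behaviour as x → -∞; each term tends to a finite value or vanishes.
Limit = -2.

Final answer: -2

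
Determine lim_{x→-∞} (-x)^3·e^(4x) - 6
The product is a 0·∞ indeterminate form at x → -∞.
Rewrite the product as (-x)^3 / e^(-4x) (an ∞/∞ form) and apply L'Hôpital, or use the standard hierarchy e^(4|x|) ≫ |(-x)^3| as x → -∞.
The indeterminate product → 0, so the limit = -6.

Final answer: -6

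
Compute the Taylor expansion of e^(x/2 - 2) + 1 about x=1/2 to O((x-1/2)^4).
(1 + e^(7/4))·e^(-7/4) + e^(-7/4)·(x - 1/2)/2 + e^(-7/4)·(x - 1/2)^2/8 + e^(-7/4)·(x - 1/2)^3/48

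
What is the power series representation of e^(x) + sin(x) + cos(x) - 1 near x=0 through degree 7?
x^5/60 + x^4/12 + 2·x + 1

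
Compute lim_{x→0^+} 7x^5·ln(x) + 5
The product is a 0·∞ indeterminate form at x → 0⁺.
Rewrite the product as 7·ln(x) / x^(-5) and apply L'Hôpital, or use the standard hierarchy x^(-5) ≫ |ln x| as x → 0⁺.
The indeterminate product → 0, so the limit = 5.

Final answer: 5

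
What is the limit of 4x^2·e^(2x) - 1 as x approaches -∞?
The product is a 0·∞ indeterminate form at x → -∞.
Rewrite the product as 4x^2 / e^(-2x) (an ∞/∞ form) and apply L'Hôpital, or use the standard hierarchy e^(2|x|) ≫ |x^2| as x → -∞.
The indeterminate product → 0, so the limit = -1.

Final answer: -1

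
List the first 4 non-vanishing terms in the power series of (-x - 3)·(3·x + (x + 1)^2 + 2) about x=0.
-x^3 - 8·x^2 - 18·x - 9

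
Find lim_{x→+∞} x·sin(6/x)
As x → +∞: let u = 6/x → 0⁺; then x·sin(6/x) = 6·sin(u)/u → 6·1 = 6.
Limit = 6.

Final answer: 6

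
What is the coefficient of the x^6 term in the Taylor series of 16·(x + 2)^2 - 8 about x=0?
Expand to order 6: 16·(x + 2)^2 - 8 = 16·x^2 + 64·x + 56 + O(x^7).
The coefficient of x^6 is 0.

Final answer: 0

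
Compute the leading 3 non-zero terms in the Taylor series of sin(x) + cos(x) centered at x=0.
-x^2/2 + x + 1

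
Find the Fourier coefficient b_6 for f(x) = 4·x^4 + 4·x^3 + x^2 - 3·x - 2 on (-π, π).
b_6 = (1/π) ∫_{-π}^{π} f(x)·sin(6x) dx.
Evaluate the integral (use parity and integration by parts as needed): b_6 = 11/9 - 4·π^2/3.

Final answer: 11/9 - 4·π^2/3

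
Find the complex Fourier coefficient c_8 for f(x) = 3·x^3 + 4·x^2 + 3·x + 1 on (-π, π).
Compute the real Fourier coefficients first: a_8 = 1/4, b_8 = -3·π^2/4 - 87/128.
Then c_8 = (a_8 − i·b_8)/2 = 1/8 + 87·i/256 + 3·i·π^2/8.

Final answer: 1/8 + 87·i/256 + 3·i·π^2/8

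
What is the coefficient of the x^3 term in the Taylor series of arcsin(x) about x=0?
Expand to order 3: arcsin(x) = x^3/6 + x + O(x^4).
The coefficient of x^3 is 1/6.

Final answer: 1/6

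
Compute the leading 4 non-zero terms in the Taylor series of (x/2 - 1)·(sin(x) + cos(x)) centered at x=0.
-x^3/12 + x^2 - x/2 - 1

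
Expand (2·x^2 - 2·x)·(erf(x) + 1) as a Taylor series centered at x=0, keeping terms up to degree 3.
4·x^3/√(π) + x^2·(2 - 4/√(π)) - 2·x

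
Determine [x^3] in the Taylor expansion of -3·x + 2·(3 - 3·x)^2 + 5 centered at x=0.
Expand to order 3: -3·x + 2·(3 - 3·x)^2 + 5 = 18·x^2 - 39·x + 23 + O(x^4).
The coefficient of x^3 is 0.

Final answer: 0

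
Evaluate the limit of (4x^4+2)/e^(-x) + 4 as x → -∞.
The quotient is an ∞/∞ indeterminate form as x → -∞.
Compare growth rates of the dominant terms (exponentials ≫ polynomials ≫ logarithms), or apply L'Hôpital's rule; the quotient → 0.
Adding the constant: 0 + 4 = 4. Limit = 4.

Final answer: 4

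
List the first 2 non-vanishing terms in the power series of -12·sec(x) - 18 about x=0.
-6·x^2 - 30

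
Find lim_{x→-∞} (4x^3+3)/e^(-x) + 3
The quotient is an ∞/∞ indeterminate form as x → -∞.
Compare growth rates of the dominant terms (exponentials ≫ polynomials ≫ logarithms), or apply L'Hôpital's rule; the quotient → 0.
Adding the constant: 0 + 3 = 3. Limit = 3.

Final answer: 3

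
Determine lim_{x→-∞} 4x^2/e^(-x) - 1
The quotient is an ∞/∞ indeterminate form as x → -∞.
Compare growth rates of the dominant terms (exponentials ≫ polynomials ≫ logarithms), or apply L'Hôpital's rule; the quotient → 0.
Adding the constant: 0 - 1 = -1. Limit = -1.

Final answer: -1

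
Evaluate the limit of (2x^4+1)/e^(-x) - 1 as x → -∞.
The quotient is an ∞/∞ indeterminate form as x → -∞.
Compare growth rates of the dominant terms (exponentials ≫ polynomials ≫ logarithms), or apply L'Hôpital's rule; the quotient → 0.
Adding the constant: 0 - 1 = -1. Limit = -1.

Final answer: -1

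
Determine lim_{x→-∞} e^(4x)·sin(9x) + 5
Evaluate the dominant behaviour as x → -∞; each term tends to a finite value or vanishes.
Limit = 5.

Final answer: 5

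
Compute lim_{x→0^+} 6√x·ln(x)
This is a 0·∞ indeterminate form at x → 0⁺.
Rewrite the product as 6·ln(x) / x^(-1/2) and apply L'Hôpital, or use the standard hierarchy x^(-1/2) ≫ |ln x| as x → 0⁺.
The indeterminate product → 0, so the limit = 0.

Final answer: 0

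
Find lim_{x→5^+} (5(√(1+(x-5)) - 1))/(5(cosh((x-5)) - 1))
Both numerator and denominator → 0 as x → 5^+; this is a 0/0 indeterminate form.
Expand each to leading order near x = 5: numerator ~ 5·(x - 5)/2, denominator ~ 5·(x - 5)^2/2.
The limit of the ratio is ∞.

Final answer: ∞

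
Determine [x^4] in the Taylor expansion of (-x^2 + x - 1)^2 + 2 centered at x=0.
Expand to order 4: (-x^2 + x - 1)^2 + 2 = x^4 - 2·x^3 + 3·x^2 - 2·x + 3 + O(x^5).
The coefficient of x^4 is 1.

Final answer: 1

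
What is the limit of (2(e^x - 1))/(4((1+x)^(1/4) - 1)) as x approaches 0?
Both numerator and denominator → 0 as x → 0; this is a 0/0 indeterminate form.
Expand each to leading order near x = 0: numerator ~ 2·x, denominator ~ x.
The limit of the ratio is 2.

Final answer: 2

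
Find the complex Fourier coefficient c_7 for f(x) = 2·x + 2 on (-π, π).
Compute the real Fourier coefficients first: a_7 = 0, b_7 = 4/7.
Then c_7 = (a_7 − i·b_7)/2 = -2·i/7.

Final answer: -2·i/7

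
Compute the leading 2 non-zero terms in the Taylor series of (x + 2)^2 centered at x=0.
4·x + 4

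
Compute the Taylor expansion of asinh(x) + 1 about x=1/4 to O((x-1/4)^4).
asinh(1/4) + 1 + 4·√(17)·(x - 1/4)/17 - 8·√(17)·(x - 1/4)^2/289 - 448·√(17)·(x - 1/4)^3/14739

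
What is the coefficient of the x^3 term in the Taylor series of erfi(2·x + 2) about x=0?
Expand to order 3: erfi(2·x + 2) = 48·x^3·e^(4)/√(π) + 16·x^2·e^(4)/√(π) + 4·x·e^(4)/√(π) + erfi(2) + O(x^4).
The coefficient of x^3 is 48·e^(4)/√(π).

Final answer: 48·e^(4)/√(π)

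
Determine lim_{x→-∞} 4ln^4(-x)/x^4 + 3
The quotient is an ∞/∞ indeterminate form as x → -∞.
Compare growth rates of the dominant terms (exponentials ≫ polynomials ≫ logarithms), or apply L'Hôpital's rule; the quotient → 0.
Adding the constant: 0 + 3 = 3. Limit = 3.

Final answer: 3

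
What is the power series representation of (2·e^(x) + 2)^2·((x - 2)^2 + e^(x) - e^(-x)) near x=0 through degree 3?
24·x^3 + 32·x^2 + 32·x + 64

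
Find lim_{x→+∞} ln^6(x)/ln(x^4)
This is an ∞/∞ indeterminate form as x → +∞.
Write ln(x^4) = 4·ln(x), reducing the quotient to ln^5(x)/4 → ∞.
Limit = ∞.

Final answer: ∞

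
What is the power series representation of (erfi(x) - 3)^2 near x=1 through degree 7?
-6·erfi(1) + erfi(1)^2 + 9 + (-12·e + 4·e·erfi(1))·(x - 1)/√(π) + (-12·e·π + 4·√(π)·e^(2) + 4·e·π·erfi(1))·(x - 1)^2/π^(3/2) + (-12·e·π + 4·e·π·erfi(1) + 8·√(π)·e^(2))·(x - 1)^3/π^(3/2) + (-30·e·π + 10·e·π·erfi(1) + 36·√(π)·e^(2))·(x - 1)^4/(3·π^(3/2)) + (-114·e·π + 38·e·π·erfi(1) + 220·√(π)·e^(2))·(x - 1)^5/(15·π^(3/2)) + (-78·e·π + 26·e·π·erfi(1) + 236·√(π)·e^(2))·(x - 1)^6/(15·π^(3/2)) + (-1038·e·π + 346·e·π·erfi(1) + 4788·√(π)·e^(2))·(x - 1)^7/(315·π^(3/2))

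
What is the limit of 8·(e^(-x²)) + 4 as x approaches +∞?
Evaluate the dominant behaviour as x → +∞; each term tends to a finite value or vanishes.
Limit = 4.

Final answer: 4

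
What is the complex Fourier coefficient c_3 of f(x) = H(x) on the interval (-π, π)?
Compute the real Fourier coefficients first: a_3 = 0, b_3 = 2/(3·π).
Then c_3 = (a_3 − i·b_3)/2 = -i/(3·π).

Final answer: -i/(3·π)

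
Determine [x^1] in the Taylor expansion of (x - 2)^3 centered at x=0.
Expand to order 1: (x - 2)^3 = 12·x - 8 + O(x^2).
The coefficient of x^1 is 12.

Final answer: 12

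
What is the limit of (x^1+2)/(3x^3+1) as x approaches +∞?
This is an ∞/∞ indeterminate form as x → +∞.
Divide numerator and denominator by x^3 and let the lower-order terms vanish; the numerator's degree 1 is below the denominator's degree 3, so the quotient → 0.
Limit = 0.

Final answer: 0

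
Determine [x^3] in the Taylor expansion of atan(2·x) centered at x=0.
Expand to order 3: atan(2·x) = -8·x^3/3 + 2·x + O(x^4).
The coefficient of x^3 is -8/3.

Final answer: -8/3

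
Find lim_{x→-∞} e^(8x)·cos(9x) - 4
Evaluate the dominant behaviour as x → -∞; each term tends to a finite value or vanishes.
Limit = -4.

Final answer: -4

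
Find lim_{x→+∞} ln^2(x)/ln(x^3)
This is an ∞/∞ indeterminate form as x → +∞.
Write ln(x^3) = 3·ln(x), reducing the quotient to ln(x)/3 → ∞.
Limit = ∞.

Final answer: ∞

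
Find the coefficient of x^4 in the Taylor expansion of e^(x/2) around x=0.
Expand to order 4: e^(x/2) = x^4/384 + x^3/48 + x^2/8 + x/2 + 1 + O(x^5).
The coefficient of x^4 is 1/384.

Final answer: 1/384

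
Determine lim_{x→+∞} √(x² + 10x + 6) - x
This is an ∞ − ∞ indeterminate form.
Multiply and divide by the conjugate √(x²+10x + 6) + x; the x² terms cancel, leaving (10x + 6)/(√(x²+10x + 6)+x) → 10/2 = 5.
Limit = 5.

Final answer: 5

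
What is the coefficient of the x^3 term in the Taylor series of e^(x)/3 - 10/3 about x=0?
Expand to order 3: e^(x)/3 - 10/3 = x^3/18 + x^2/6 + x/3 - 3 + O(x^4).
The coefficient of x^3 is 1/18.

Final answer: 1/18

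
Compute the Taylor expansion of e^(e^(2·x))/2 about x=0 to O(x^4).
10·e·x^3/3 + 2·e·x^2 + e·x + e/2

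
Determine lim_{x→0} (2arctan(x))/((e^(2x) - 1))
Both numerator and denominator → 0 as x → 0; this is a 0/0 indeterminate form.
Expand each to leading order near x = 0: numerator ~ 2·x, denominator ~ 2·x.
The limit of the ratio is 1.

Final answer: 1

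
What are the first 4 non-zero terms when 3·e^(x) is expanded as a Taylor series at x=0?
x^3/2 + 3·x^2/2 + 3·x + 3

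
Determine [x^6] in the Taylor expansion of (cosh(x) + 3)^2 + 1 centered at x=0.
Expand to order 6: (cosh(x) + 3)^2 + 1 = 19·x^6/360 + 7·x^4/12 + 4·x^2 + 17 + O(x^7).
The coefficient of x^6 is 19/360.

Final answer: 19/360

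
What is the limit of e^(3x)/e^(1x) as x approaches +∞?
This is an ∞/∞ indeterminate form as x → +∞.
Rewrite e^(3x)/e^(1x) = e^((3−1)x) = e^(2x); the exponent coefficient is 2 > 0 so e^(2x) → ∞.
Limit = ∞.

Final answer: ∞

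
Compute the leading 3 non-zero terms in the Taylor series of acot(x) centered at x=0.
x^3/3 - x + π/2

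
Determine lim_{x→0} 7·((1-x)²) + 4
Direct substitution at x = 0 gives 11.

Final answer: 11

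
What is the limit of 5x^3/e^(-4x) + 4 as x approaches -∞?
The quotient is an ∞/∞ indeterminate form as x → -∞.
Compare growth rates of the dominant terms (exponentials ≫ polynomials ≫ logarithms), or apply L'Hôpital's rule; the quotient → 0.
Adding the constant: 0 + 4 = 4. Limit = 4.

Final answer: 4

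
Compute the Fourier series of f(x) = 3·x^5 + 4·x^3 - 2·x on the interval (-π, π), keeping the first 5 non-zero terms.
(-112·π^2 + 6·π^4 + 668)·sin(x) + (-3·π^4 - 29/2 + 11·π^2)·sin(2·x) + (-16·π^2/9 - 4/27 + 2·π^4)·sin(3·x) + (-3·π^4/2 - π^2/8 + 67/64)·sin(4·x) + (-596/625 + 16·π^2/25 + 6·π^4/5)·sin(5·x)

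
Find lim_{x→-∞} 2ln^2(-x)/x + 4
The quotient is an ∞/∞ indeterminate form as x → -∞.
Compare growth rates of the dominant terms (exponentials ≫ polynomials ≫ logarithms), or apply L'Hôpital's rule; the quotient → 0.
Adding the constant: 0 + 4 = 4. Limit = 4.

Final answer: 4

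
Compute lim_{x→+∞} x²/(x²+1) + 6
Evaluate the dominant behaviour as x → +∞; each term tends to a finite value or vanishes.
Limit = 7.

Final answer: 7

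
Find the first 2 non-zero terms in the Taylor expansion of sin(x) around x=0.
-x^3/6 + x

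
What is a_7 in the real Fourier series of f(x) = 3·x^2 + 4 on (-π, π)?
a_7 = (1/π) ∫_{-π}^{π} f(x)·cos(7x) dx.
Evaluate the integral (use parity and integration by parts as needed): a_7 = -12/49.

Final answer: -12/49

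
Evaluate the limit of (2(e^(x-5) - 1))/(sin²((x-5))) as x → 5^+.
Both numerator and denominator → 0 as x → 5^+; this is a 0/0 indeterminate form.
Expand each to leading order near x = 5: numerator ~ 2·(x - 5), denominator ~ (x - 5)^2.
The limit of the ratio is ∞.

Final answer: ∞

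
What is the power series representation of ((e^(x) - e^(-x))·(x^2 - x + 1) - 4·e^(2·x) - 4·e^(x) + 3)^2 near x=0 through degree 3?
830·x^3/3 + 220·x^2 + 100·x + 25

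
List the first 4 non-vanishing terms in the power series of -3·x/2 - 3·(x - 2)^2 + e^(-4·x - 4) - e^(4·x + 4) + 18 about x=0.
x^3·(-32·e^(4)/3 - 32·e^(-4)/3) + x^2·(-8·e^(4) - 3 + 8·e^(-4)) + x·(-4·e^(4) - 4·e^(-4) + 21/2) - e^(4) + e^(-4) + 6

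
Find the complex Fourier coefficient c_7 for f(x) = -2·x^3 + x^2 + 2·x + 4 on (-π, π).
Compute the real Fourier coefficients first: a_7 = -4/49, b_7 = 220/343 - 4·π^2/7.
Then c_7 = (a_7 − i·b_7)/2 = -2/49 - 110·i/343 + 2·i·π^2/7.

Final answer: -2/49 - 110·i/343 + 2·i·π^2/7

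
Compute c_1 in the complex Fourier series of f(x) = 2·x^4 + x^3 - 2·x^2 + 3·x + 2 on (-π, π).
Compute the real Fourier coefficients first: a_1 = 104 - 16·π^2, b_1 = -6 + 2·π^2.
Then c_1 = (a_1 − i·b_1)/2 = -8·π^2 + 52 - i·π^2 + 3·i.

Final answer: -8·π^2 + 52 - i·π^2 + 3·i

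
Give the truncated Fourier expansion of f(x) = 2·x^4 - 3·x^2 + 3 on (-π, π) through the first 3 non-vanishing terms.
(108 - 16·π^2)·cos(x) + (-9 + 4·π^2)·cos(2·x) - π^2 + 3 + 2·π^4/5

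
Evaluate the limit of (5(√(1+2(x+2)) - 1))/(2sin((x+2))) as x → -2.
Both numerator and denominator → 0 as x → -2; this is a 0/0 indeterminate form.
Expand each to leading order near x = -2: numerator ~ 5·(x + 2), denominator ~ 2·(x + 2).
The limit of the ratio is 5/2.

Final answer: 5/2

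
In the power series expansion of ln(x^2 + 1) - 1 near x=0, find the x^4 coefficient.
Expand to order 4: ln(x^2 + 1) - 1 = -x^4/2 + x^2 - 1 + O(x^5).
The coefficient of x^4 is -1/2.

Final answer: -1/2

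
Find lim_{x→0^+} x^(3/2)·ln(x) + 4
The product is a 0·∞ indeterminate form at x → 0⁺.
Rewrite the product as ln(x) / x^(-3/2) and apply L'Hôpital, or use the standard hierarchy x^(-3/2) ≫ |ln x| as x → 0⁺.
The indeterminate product → 0, so the limit = 4.

Final answer: 4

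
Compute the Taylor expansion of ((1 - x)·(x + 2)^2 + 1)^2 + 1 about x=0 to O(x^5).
9·x^4 - 10·x^3 - 30·x^2 + 26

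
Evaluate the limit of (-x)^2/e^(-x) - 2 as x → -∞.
The quotient is an ∞/∞ indeterminate form as x → -∞.
Compare growth rates of the dominant terms (exponentials ≫ polynomials ≫ logarithms), or apply L'Hôpital's rule; the quotient → 0.
Adding the constant: 0 - 2 = -2. Limit = -2.

Final answer: -2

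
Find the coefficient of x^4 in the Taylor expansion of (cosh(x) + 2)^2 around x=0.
Expand to order 4: (cosh(x) + 2)^2 = x^4/2 + 3·x^2 + 9 + O(x^5).
The coefficient of x^4 is 1/2.

Final answer: 1/2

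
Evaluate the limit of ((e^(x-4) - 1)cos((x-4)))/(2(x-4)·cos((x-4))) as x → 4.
Both numerator and denominator → 0 as x → 4; this is a 0/0 indeterminate form.
Expand each to leading order near x = 4: numerator ~ (x - 4), denominator ~ 2·(x - 4).
The limit of the ratio is 1/2.

Final answer: 1/2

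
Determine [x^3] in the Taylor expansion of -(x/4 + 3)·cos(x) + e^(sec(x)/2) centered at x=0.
Expand to order 3: -(x/4 + 3)·cos(x) + e^(sec(x)/2) = x^3/8 + x^2·(e^(1/2)/4 + 3/2) - x/4 - 3 + e^(1/2) + O(x^4).
The coefficient of x^3 is 1/8.

Final answer: 1/8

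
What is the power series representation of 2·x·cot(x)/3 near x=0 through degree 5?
-2·x^4/135 - 2·x^2/9 + 2/3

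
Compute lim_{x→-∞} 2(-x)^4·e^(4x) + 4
The product is a 0·∞ indeterminate form at x → -∞.
Rewrite the product as 2(-x)^4 / e^(-4x) (an ∞/∞ form) and apply L'Hôpital, or use the standard hierarchy e^(4|x|) ≫ |(-x)^4| as x → -∞.
The indeterminate product → 0, so the limit = 4.

Final answer: 4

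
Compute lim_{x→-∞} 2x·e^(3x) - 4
The product is a 0·∞ indeterminate form at x → -∞.
Rewrite the product as 2x / e^(-3x) (an ∞/∞ form) and apply L'Hôpital, or use the standard hierarchy e^(3|x|) ≫ |x| as x → -∞.
The indeterminate product → 0, so the limit = -4.

Final answer: -4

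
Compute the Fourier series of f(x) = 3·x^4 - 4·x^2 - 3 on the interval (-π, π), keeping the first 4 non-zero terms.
(160 - 24·π^2)·cos(x) + (-13 + 6·π^2)·cos(2·x) + (32/9 - 8·π^2/3)·cos(3·x) - 4·π^2/3 - 3 + 3·π^4/5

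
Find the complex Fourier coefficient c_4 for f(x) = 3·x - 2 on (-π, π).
Compute the real Fourier coefficients first: a_4 = 0, b_4 = -3/2.
Then c_4 = (a_4 − i·b_4)/2 = 3·i/4.

Final answer: 3·i/4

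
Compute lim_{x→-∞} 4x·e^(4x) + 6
The product is a 0·∞ indeterminate form at x → -∞.
Rewrite the product as 4x / e^(-4x) (an ∞/∞ form) and apply L'Hôpital, or use the standard hierarchy e^(4|x|) ≫ |x| as x → -∞.
The indeterminate product → 0, so the limit = 6.

Final answer: 6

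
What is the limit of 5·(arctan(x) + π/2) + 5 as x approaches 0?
Direct substitution at x = 0 gives 5 + 5·π/2.

Final answer: 5 + 5·π/2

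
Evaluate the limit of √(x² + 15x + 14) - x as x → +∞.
This is an ∞ − ∞ indeterminate form.
Multiply and divide by the conjugate √(x²+15x + 14) + x; the x² terms cancel, leaving (15x + 14)/(√(x²+15x + 14)+x) → 15/2.
Limit = 15/2.

Final answer: 15/2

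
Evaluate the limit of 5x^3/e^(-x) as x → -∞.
This is an ∞/∞ indeterminate form as x → -∞.
Compare growth rates of the dominant terms (exponentials ≫ polynomials ≫ logarithms), or apply L'Hôpital's rule; the quotient → 0.
Limit = 0.

Final answer: 0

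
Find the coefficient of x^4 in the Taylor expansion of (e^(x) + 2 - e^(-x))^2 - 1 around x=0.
Expand to order 4: (e^(x) + 2 - e^(-x))^2 - 1 = 4·x^4/3 + 4·x^3/3 + 4·x^2 + 8·x + 3 + O(x^5).
The coefficient of x^4 is 4/3.

Final answer: 4/3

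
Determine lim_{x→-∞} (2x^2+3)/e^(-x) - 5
The quotient is an ∞/∞ indeterminate form as x → -∞.
Compare growth rates of the dominant terms (exponentials ≫ polynomials ≫ logarithms), or apply L'Hôpital's rule; the quotient → 0.
Adding the constant: 0 - 5 = -5. Limit = -5.

Final answer: -5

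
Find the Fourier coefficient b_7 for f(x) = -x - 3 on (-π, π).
b_7 = (1/π) ∫_{-π}^{π} f(x)·sin(7x) dx.
Evaluate the integral (use parity and integration by parts as needed): b_7 = -2/7.

Final answer: -2/7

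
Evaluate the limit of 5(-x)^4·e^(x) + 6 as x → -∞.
The product is a 0·∞ indeterminate form at x → -∞.
Rewrite the product as 5(-x)^4 / e^(-x) (an ∞/∞ form) and apply L'Hôpital, or use the standard hierarchy e^(|x|) ≫ |(-x)^4| as x → -∞.
The indeterminate product → 0, so the limit = 6.

Final answer: 6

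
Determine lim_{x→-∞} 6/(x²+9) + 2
Evaluate the dominant behaviour as x → -∞; each term tends to a finite value or vanishes.
Limit = 2.

Final answer: 2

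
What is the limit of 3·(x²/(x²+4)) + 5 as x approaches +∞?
Evaluate the dominant behaviour as x → +∞; each term tends to a finite value or vanishes.
Limit = 8.

Final answer: 8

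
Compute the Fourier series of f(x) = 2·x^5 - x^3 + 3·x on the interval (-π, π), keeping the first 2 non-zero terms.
(-82·π^2 + 4·π^4 + 498)·sin(x) + (-2·π^4 - 39/2 + 11·π^2)·sin(2·x)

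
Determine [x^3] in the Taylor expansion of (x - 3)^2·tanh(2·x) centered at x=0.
Expand to order 3: (x - 3)^2·tanh(2·x) = -22·x^3 - 12·x^2 + 18·x + O(x^4).
The coefficient of x^3 is -22.

Final answer: -22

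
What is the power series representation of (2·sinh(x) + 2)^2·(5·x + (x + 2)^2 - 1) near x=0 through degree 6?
37·x^6/15 + 203·x^5/15 + 20·x^4 + 48·x^3 + 88·x^2 + 60·x + 12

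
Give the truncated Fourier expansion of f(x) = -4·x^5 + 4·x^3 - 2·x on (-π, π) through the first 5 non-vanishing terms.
(-1012 - 8·π^4 + 168·π^2)·sin(x) + (-24·π^2 + 38 + 4·π^4)·sin(2·x) + (-8·π^4/3 - 572/81 + 232·π^2/27)·sin(3·x) + (-9·π^2/2 + 43/16 + 2·π^4)·sin(4·x) + (-8·π^4/5 - 932/625 + 72·π^2/25)·sin(5·x)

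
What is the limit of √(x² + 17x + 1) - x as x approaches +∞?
This is an ∞ − ∞ indeterminate form.
Multiply and divide by the conjugate √(x²+17x + 1) + x; the x² terms cancel, leaving (17x + 1)/(√(x²+17x + 1)+x) → 17/2.
Limit = 17/2.

Final answer: 17/2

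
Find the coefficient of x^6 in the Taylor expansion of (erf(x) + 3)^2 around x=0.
Expand to order 6: (erf(x) + 3)^2 = 56·x^6/(45·π) + 6·x^5/(5·√(π)) - 8·x^4/(3·π) - 4·x^3/√(π) + 4·x^2/π + 12·x/√(π) + 9 + O(x^7).
The coefficient of x^6 is 56/(45·π).

Final answer: 56/(45·π)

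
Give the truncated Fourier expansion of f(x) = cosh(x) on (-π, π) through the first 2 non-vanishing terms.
-cos(x)·sinh(π)/π + sinh(π)/π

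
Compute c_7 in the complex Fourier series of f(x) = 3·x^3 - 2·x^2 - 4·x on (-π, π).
Compute the real Fourier coefficients first: a_7 = 8/49, b_7 = -428/343 + 6·π^2/7.
Then c_7 = (a_7 − i·b_7)/2 = 4/49 - 3·i·π^2/7 + 214·i/343.

Final answer: 4/49 - 3·i·π^2/7 + 214·i/343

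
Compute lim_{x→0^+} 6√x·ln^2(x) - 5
The product is a 0·∞ indeterminate form at x → 0⁺.
Rewrite the product as 6·ln^2(x) / x^(-1/2) and apply L'Hôpital, or use the standard hierarchy x^(-1/2) ≫ |ln x|^2 as x → 0⁺.
The indeterminate product → 0, so the limit = -5.

Final answer: -5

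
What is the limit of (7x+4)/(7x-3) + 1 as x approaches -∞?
Evaluate the dominant behaviour as x → -∞; each term tends to a finite value or vanishes.
Limit = 2.

Final answer: 2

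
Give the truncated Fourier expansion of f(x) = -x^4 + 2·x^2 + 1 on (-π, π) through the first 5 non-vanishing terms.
(-56 + 8·π^2)·cos(x) + (5 - 2·π^2)·cos(2·x) + (-40/27 + 8·π^2/9)·cos(3·x) + (11/16 - π^2/2)·cos(4·x) - π^4/5 + 1 + 2·π^2/3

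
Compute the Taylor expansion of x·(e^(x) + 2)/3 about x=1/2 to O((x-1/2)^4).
e^(1/2)/6 + 1/3 + (2/3 + e^(1/2)/2)·(x - 1/2) + 5·e^(1/2)·(x - 1/2)^2/12 + 7·e^(1/2)·(x - 1/2)^3/36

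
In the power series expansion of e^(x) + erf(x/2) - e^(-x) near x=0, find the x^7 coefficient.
Expand to order 7: e^(x) + erf(x/2) - e^(-x) = x^7·(1/2520 - 1/(2688·√(π))) + x^5·(1/(160·√(π)) + 1/60) + x^3·(1/3 - 1/(12·√(π))) + x·(1/√(π) + 2) + O(x^8).
The coefficient of x^7 is 1/2520 - 1/(2688·√(π)).

Final answer: 1/2520 - 1/(2688·√(π))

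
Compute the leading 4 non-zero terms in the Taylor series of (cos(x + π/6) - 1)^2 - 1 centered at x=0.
x^3·(-1 + √(3)/2)^2·(1/(6·(-1 + √(3)/2)) + √(3)/(4·(-1 + √(3)/2)^2)) + x^2·(-1 + √(3)/2)^2·(-√(3)/(2·(-1 + √(3)/2)) + 1/(4·(-1 + √(3)/2)^2)) + x·(1 - √(3)/2) - 1 + (-1 + √(3)/2)^2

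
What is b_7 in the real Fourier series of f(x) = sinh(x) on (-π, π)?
b_7 = (1/π) ∫_{-π}^{π} f(x)·sin(7x) dx.
Evaluate the integral (use parity and integration by parts as needed): b_7 = 7·sinh(π)/(25·π).

Final answer: 7·sinh(π)/(25·π)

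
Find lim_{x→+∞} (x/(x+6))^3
As x → +∞: x/(x+6) = 1/(1 + 6/x) → 1, and the 3rd power of a limit-1 base also → 1.
Limit = 1.

Final answer: 1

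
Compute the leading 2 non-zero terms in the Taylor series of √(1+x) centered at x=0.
x/2 + 1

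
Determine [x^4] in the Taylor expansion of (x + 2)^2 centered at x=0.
Expand to order 4: (x + 2)^2 = x^2 + 4·x + 4 + O(x^5).
The coefficient of x^4 is 0.

Final answer: 0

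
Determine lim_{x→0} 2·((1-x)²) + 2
Direct substitution at x = 0 gives 4.

Final answer: 4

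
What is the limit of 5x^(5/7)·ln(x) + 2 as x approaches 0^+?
The product is a 0·∞ indeterminate form at x → 0⁺.
Rewrite the product as 5·ln(x) / x^(-5/7) and apply L'Hôpital, or use the standard hierarchy x^(-5/7) ≫ |ln x| as x → 0⁺.
The indeterminate product → 0, so the limit = 2.

Final answer: 2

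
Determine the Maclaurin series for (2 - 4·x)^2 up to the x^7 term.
16·x^2 - 16·x + 4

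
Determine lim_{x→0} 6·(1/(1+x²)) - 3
Direct substitution at x = 0 gives 3.

Final answer: 3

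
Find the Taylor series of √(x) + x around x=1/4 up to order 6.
3/4 + 2·(x - 1/4) - (x - 1/4)^2 + 2·(x - 1/4)^3 - 5·(x - 1/4)^4 + 14·(x - 1/4)^5 - 42·(x - 1/4)^6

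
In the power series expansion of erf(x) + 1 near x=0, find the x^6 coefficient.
Expand to order 6: erf(x) + 1 = x^5/(5·√(π)) - 2·x^3/(3·√(π)) + 2·x/√(π) + 1 + O(x^7).
The coefficient of x^6 is 0.

Final answer: 0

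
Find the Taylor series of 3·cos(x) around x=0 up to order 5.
x^4/8 - 3·x^2/2 + 3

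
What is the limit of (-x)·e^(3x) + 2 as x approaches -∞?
The product is a 0·∞ indeterminate form at x → -∞.
Rewrite the product as (-x) / e^(-3x) (an ∞/∞ form) and apply L'Hôpital, or use the standard hierarchy e^(3|x|) ≫ |(-x)| as x → -∞.
The indeterminate product → 0, so the limit = 2.

Final answer: 2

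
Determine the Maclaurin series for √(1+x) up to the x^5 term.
7·x^5/256 - 5·x^4/128 + x^3/16 - x^2/8 + x/2 + 1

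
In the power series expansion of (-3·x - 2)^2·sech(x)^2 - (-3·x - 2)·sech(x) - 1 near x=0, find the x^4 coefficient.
Expand to order 4: (-3·x - 2)^2·sech(x)^2 - (-3·x - 2)·sech(x) - 1 = -71·x^4/12 - 27·x^3/2 + 4·x^2 + 15·x + 5 + O(x^5).
The coefficient of x^4 is -71/12.

Final answer: -71/12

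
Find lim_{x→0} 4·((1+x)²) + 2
Direct substitution at x = 0 gives 6.

Final answer: 6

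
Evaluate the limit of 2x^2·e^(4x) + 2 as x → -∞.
The product is a 0·∞ indeterminate form at x → -∞.
Rewrite the product as 2x^2 / e^(-4x) (an ∞/∞ form) and apply L'Hôpital, or use the standard hierarchy e^(4|x|) ≫ |x^2| as x → -∞.
The indeterminate product → 0, so the limit = 2.

Final answer: 2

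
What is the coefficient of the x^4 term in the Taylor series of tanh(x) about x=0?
Expand to order 4: tanh(x) = -x^3/3 + x + O(x^5).
The coefficient of x^4 is 0.

Final answer: 0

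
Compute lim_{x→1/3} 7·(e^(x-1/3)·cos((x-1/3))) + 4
Direct substitution at x = 1/3 gives 11.

Final answer: 11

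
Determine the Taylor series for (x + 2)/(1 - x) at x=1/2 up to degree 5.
5 + 12·(x - 1/2) + 24·(x - 1/2)^2 + 48·(x - 1/2)^3 + 96·(x - 1/2)^4 + 192·(x - 1/2)^5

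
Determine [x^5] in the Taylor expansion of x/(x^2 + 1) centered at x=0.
Expand to order 5: x/(x^2 + 1) = x^5 - x^3 + x + O(x^6).
The coefficient of x^5 is 1.

Final answer: 1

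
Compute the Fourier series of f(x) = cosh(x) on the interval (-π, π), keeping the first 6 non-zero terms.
-cos(x)·sinh(π)/π + 2·cos(2·x)·sinh(π)/(5·π) - cos(3·x)·sinh(π)/(5·π) + 2·cos(4·x)·sinh(π)/(17·π) - cos(5·x)·sinh(π)/(13·π) + sinh(π)/π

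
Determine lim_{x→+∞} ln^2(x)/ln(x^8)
This is an ∞/∞ indeterminate form as x → +∞.
Write ln(x^8) = 8·ln(x), reducing the quotient to ln(x)/8 → ∞.
Limit = ∞.

Final answer: ∞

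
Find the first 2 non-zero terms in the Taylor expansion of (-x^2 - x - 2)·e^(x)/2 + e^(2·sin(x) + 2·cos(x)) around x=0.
x·(-3/2 + 2·e^(2)) - 1 + e^(2)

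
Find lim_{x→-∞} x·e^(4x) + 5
The product is a 0·∞ indeterminate form at x → -∞.
Rewrite the product as x / e^(-4x) (an ∞/∞ form) and apply L'Hôpital, or use the standard hierarchy e^(4|x|) ≫ |x| as x → -∞.
The indeterminate product → 0, so the limit = 5.

Final answer: 5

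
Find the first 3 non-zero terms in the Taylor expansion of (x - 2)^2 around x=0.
x^2 - 4·x + 4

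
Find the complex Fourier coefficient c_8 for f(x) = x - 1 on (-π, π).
Compute the real Fourier coefficients first: a_8 = 0, b_8 = -1/4.
Then c_8 = (a_8 − i·b_8)/2 = i/8.

Final answer: i/8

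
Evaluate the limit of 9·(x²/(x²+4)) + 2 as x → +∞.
Evaluate the dominant behaviour as x → +∞; each term tends to a finite value or vanishes.
Limit = 11.

Final answer: 11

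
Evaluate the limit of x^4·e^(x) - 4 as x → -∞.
The product is a 0·∞ indeterminate form at x → -∞.
Rewrite the product as x^4 / e^(-x) (an ∞/∞ form) and apply L'Hôpital, or use the standard hierarchy e^(|x|) ≫ |x^4| as x → -∞.
The indeterminate product → 0, so the limit = -4.

Final answer: -4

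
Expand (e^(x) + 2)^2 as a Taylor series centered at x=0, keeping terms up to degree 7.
11·x^7/420 + 17·x^6/180 + 3·x^5/10 + 5·x^4/6 + 2·x^3 + 4·x^2 + 6·x + 9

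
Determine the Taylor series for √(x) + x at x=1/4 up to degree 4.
3/4 + 2·(x - 1/4) - (x - 1/4)^2 + 2·(x - 1/4)^3 - 5·(x - 1/4)^4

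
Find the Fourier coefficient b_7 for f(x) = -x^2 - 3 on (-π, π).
b_7 = (1/π) ∫_{-π}^{π} f(x)·sin(7x) dx.
Evaluate the integral (use parity and integration by parts as needed): b_7 = 0.

Final answer: 0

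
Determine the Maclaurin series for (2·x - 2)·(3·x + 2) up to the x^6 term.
6·x^2 - 2·x - 4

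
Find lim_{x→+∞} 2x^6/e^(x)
This is an ∞/∞ indeterminate form as x → +∞.
The exponential denominator e^(x) dominates the polynomial numerator (e^x ≫ x^6 as x → ∞), so the quotient → 0.
Limit = 0.

Final answer: 0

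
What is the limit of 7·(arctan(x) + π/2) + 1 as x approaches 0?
Direct substitution at x = 0 gives 1 + 7·π/2.

Final answer: 1 + 7·π/2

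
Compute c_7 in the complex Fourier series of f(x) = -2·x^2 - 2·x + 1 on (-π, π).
Compute the real Fourier coefficients first: a_7 = 8/49, b_7 = -4/7.
Then c_7 = (a_7 − i·b_7)/2 = 4/49 + 2·i/7.

Final answer: 4/49 + 2·i/7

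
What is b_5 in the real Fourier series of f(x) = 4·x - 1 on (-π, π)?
b_5 = (1/π) ∫_{-π}^{π} f(x)·sin(5x) dx.
Evaluate the integral (use parity and integration by parts as needed): b_5 = 8/5.

Final answer: 8/5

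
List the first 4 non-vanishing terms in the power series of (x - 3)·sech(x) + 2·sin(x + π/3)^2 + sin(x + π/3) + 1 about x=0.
x^3·(-2·√(3)/3 - 7/12) + x^2·(1/2 - √(3)/4) + x·(3/2 + √(3)) - 1/2 + √(3)/2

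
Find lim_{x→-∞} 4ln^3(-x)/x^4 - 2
The quotient is an ∞/∞ indeterminate form as x → -∞.
Compare growth rates of the dominant terms (exponentials ≫ polynomials ≫ logarithms), or apply L'Hôpital's rule; the quotient → 0.
Adding the constant: 0 - 2 = -2. Limit = -2.

Final answer: -2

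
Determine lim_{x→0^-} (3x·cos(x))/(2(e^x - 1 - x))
Both numerator and denominator → 0 as x → 0^-; this is a 0/0 indeterminate form.
Expand each to leading order near x = 0: numerator ~ 3·x, denominator ~ x^2.
The limit of the ratio is -∞.

Final answer: -∞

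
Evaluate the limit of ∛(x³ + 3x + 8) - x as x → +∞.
This is an ∞ − ∞ indeterminate form.
Multiply by (A² + AB + B²)/(A² + AB + B²) where A = ∛(x³+3x + 8), B = x to use A³ − B³ = (A−B)(A²+AB+B²); the x³ terms cancel, leaving (3x + 8)/(A²+AB+B²) with denominator ~ 3x², so the limit is 0.
Limit = 0.

Final answer: 0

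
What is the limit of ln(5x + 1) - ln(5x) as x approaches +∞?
This is an ∞ − ∞ indeterminate form.
Combine the logarithms: ln(5x+1) − ln(5x) = ln((5x+1)/(5x)) = ln(1 + 1/(5x)) → ln(1) = 0.
Limit = 0.

Final answer: 0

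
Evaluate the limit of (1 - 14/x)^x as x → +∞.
As x → +∞: this is the defining limit (1 - 14/x)^x → e^(-14).
Limit = e^(-14).

Final answer: e^(-14)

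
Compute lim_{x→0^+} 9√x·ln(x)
This is a 0·∞ indeterminate form at x → 0⁺.
Rewrite the product as 9·ln(x) / x^(-1/2) and apply L'Hôpital, or use the standard hierarchy x^(-1/2) ≫ |ln x| as x → 0⁺.
The indeterminate product → 0, so the limit = 0.

Final answer: 0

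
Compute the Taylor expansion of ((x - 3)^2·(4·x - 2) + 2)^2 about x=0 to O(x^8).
16·x^6 - 208·x^5 + 1060·x^4 - 2624·x^3 + 3136·x^2 - 1536·x + 256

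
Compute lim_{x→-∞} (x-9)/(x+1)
Evaluate the dominant behaviour as x → -∞; each term tends to a finite value or vanishes.
Limit = 1.

Final answer: 1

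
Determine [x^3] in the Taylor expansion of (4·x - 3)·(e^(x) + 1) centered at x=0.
Expand to order 3: (4·x - 3)·(e^(x) + 1) = 3·x^3/2 + 5·x^2/2 + 5·x - 6 + O(x^4).
The coefficient of x^3 is 3/2.

Final answer: 3/2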